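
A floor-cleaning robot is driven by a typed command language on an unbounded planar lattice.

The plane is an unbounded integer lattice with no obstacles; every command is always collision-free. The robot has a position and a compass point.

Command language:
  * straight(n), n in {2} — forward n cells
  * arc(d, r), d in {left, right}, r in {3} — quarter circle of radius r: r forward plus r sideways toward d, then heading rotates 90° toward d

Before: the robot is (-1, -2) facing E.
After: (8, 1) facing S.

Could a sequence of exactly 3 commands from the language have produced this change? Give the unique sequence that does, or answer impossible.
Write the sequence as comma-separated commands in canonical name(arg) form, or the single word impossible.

key: position moved to (8,1) AND the heading swung to S — translation plus rotation needed
initial: (-1, -2) facing E
step 1 (arc(left, 3)): (2, 1) facing N
step 2 (arc(right, 3)): (5, 4) facing E
step 3 (arc(right, 3)): (8, 1) facing S
all 27 alternatives checked — unique.

arc(left, 3), arc(right, 3), arc(right, 3)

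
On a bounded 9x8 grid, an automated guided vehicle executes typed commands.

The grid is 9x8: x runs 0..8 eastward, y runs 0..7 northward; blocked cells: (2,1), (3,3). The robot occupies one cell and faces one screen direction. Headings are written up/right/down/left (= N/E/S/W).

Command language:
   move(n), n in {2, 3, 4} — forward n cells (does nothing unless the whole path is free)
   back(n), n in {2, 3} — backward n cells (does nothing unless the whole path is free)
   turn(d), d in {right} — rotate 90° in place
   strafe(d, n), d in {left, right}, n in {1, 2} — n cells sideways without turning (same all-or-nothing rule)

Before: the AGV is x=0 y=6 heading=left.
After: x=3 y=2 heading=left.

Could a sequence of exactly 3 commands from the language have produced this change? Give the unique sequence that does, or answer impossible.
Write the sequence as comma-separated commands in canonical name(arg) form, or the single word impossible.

key: order matters: swapping strafe(left, 2) and back(3) lands elsewhere
start: x=0 y=6 heading=left
t=1 strafe(left, 2) ⇒ x=0 y=4 heading=left
t=2 strafe(left, 2) ⇒ x=0 y=2 heading=left
t=3 back(3) ⇒ x=3 y=2 heading=left
no rival 3-sequence matches.

strafe(left, 2), strafe(left, 2), back(3)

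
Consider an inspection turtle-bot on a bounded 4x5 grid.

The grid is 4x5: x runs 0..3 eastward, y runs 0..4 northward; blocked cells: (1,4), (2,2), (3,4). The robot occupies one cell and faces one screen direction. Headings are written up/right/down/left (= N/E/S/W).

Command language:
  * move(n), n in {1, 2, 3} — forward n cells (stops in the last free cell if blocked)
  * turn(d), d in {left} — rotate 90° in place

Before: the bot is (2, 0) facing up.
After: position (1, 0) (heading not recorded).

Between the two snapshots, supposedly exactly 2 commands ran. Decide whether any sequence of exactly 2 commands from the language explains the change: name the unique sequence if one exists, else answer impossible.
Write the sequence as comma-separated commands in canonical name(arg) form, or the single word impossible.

key: order matters: swapping turn(left) and move(1) lands elsewhere
t0: (2, 0) facing up
step 1 (turn(left)): (2, 0) facing left
step 2 (move(1)): (1, 0) facing left
all 16 alternatives checked — unique.

turn(left), move(1)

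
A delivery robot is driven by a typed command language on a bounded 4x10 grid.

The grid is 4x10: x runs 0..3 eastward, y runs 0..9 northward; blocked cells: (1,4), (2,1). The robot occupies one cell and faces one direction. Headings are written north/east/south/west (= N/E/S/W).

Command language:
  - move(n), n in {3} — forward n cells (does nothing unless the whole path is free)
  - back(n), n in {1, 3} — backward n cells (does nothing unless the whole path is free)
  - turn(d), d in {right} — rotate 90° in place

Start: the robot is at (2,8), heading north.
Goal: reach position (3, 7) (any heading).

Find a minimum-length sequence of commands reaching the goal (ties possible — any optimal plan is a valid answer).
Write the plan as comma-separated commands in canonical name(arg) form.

back(1), turn(right), back(1), back(1), move(3)

from: at (2,8), heading north
[1] after back(1): at (2,7), heading north
[2] after turn(right): at (2,7), heading east
[3] after back(1): at (1,7), heading east
[4] after back(1): at (0,7), heading east
[5] after move(3): at (3,7), heading east
shorter routes all fall short; 5 is best.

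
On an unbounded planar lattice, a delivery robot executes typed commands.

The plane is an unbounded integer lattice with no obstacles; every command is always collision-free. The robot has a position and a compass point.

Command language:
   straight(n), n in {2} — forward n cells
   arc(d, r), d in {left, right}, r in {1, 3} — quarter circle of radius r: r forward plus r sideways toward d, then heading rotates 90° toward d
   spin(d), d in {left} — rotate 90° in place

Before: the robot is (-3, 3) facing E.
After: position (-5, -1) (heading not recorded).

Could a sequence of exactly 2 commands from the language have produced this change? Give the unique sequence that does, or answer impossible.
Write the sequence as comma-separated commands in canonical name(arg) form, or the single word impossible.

key: order matters: swapping arc(right, 1) and arc(right, 3) lands elsewhere
start: (-3, 3) facing E
[1] after arc(right, 1): (-2, 2) facing S
[2] after arc(right, 3): (-5, -1) facing W
all 36 alternatives checked — unique.

arc(right, 1), arc(right, 3)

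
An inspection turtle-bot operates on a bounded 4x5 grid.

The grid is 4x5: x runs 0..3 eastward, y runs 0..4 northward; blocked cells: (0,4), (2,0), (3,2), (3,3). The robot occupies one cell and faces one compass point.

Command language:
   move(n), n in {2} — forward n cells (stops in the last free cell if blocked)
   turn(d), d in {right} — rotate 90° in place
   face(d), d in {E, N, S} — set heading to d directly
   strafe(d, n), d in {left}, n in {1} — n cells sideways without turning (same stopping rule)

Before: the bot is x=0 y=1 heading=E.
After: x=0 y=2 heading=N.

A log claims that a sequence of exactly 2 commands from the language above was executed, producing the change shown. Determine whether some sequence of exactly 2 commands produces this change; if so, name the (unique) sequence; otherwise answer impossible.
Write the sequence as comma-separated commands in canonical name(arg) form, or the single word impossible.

key: running face(N) before strafe(left, 1) would end elsewhere — order is forced
t0: x=0 y=1 heading=E
step 1 (strafe(left, 1)): x=0 y=2 heading=E
step 2 (face(N)): x=0 y=2 heading=N
no other 2-command option fits: unique.

strafe(left, 1), face(N)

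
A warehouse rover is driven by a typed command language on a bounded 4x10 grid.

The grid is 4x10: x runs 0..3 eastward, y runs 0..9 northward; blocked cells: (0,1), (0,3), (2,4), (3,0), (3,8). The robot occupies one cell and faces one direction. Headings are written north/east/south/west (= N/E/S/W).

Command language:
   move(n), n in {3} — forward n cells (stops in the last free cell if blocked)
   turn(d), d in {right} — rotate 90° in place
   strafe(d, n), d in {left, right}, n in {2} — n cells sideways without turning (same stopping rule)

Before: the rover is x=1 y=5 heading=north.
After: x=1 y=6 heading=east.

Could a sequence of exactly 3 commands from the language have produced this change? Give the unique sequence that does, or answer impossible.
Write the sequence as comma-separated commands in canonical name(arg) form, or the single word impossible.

move(3), turn(right), strafe(right, 2)

key: cell and facing (now E) both changed — the 3 commands mix motion and turning
start: x=1 y=5 heading=north
[1] after move(3): x=1 y=8 heading=north
[2] after turn(right): x=1 y=8 heading=east
[3] after strafe(right, 2): x=1 y=6 heading=east
all 64 alternatives checked — unique.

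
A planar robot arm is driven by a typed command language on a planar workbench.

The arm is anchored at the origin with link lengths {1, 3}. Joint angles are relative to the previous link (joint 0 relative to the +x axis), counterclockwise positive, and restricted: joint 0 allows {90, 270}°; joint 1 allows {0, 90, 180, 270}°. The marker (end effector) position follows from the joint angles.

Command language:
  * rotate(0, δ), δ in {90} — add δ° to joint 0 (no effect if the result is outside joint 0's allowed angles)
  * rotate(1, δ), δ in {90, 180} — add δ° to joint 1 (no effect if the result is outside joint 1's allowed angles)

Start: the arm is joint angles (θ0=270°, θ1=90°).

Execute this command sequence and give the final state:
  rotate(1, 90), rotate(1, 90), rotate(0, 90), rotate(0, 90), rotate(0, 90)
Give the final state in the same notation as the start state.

joint angles (θ0=270°, θ1=270°)

t0: joint angles (θ0=270°, θ1=90°)
[1] after rotate(1, 90): joint angles (θ0=270°, θ1=180°)
[2] after rotate(1, 90): joint angles (θ0=270°, θ1=270°)
[3] after rotate(0, 90): joint angles (θ0=270°, θ1=270°)
[4] after rotate(0, 90): joint angles (θ0=270°, θ1=270°)
[5] after rotate(0, 90): joint angles (θ0=270°, θ1=270°)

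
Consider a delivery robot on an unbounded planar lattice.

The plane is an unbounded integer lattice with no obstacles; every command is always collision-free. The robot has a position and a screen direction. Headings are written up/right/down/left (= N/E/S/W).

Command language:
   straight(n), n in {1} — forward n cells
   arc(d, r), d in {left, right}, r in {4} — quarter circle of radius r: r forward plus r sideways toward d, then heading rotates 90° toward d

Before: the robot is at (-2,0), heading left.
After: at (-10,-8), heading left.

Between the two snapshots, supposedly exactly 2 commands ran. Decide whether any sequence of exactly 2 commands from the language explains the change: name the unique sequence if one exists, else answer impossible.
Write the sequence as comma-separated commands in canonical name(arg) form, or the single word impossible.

arc(left, 4), arc(right, 4)

key: running arc(right, 4) before arc(left, 4) would end elsewhere — order is forced
initial: at (-2,0), heading left
t=1 arc(left, 4) ⇒ at (-6,-4), heading down
t=2 arc(right, 4) ⇒ at (-10,-8), heading left
no other 2-command option fits: unique.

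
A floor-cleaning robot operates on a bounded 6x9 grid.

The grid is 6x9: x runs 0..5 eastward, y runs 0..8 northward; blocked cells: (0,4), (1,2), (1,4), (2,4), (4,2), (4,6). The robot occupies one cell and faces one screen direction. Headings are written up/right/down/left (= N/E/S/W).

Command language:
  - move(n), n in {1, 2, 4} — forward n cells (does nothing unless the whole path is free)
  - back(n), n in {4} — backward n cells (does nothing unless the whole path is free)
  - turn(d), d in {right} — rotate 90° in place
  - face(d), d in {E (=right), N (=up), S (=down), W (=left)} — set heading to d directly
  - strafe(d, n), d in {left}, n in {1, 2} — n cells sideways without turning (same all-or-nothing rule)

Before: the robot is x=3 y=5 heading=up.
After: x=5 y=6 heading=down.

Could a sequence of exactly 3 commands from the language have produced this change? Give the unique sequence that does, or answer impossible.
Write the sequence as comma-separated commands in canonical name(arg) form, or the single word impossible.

impossible

every 3-command combo misses the target.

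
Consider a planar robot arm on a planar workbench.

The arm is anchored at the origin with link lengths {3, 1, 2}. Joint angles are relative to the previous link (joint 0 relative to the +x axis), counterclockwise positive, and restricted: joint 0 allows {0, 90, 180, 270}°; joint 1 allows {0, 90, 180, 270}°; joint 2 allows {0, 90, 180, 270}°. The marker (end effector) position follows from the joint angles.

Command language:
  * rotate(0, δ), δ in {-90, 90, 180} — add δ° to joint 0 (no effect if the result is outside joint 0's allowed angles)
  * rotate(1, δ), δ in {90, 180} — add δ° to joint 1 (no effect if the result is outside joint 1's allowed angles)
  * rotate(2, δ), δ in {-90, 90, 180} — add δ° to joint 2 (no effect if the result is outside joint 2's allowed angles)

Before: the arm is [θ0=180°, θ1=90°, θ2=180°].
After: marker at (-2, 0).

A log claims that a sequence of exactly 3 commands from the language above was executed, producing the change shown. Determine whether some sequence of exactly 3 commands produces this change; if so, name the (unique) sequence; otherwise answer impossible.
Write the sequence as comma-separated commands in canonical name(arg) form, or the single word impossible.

t0: [θ0=180°, θ1=90°, θ2=180°]
t=1 rotate(1, 90) ⇒ [θ0=180°, θ1=180°, θ2=180°]
t=2 rotate(1, 90) ⇒ [θ0=180°, θ1=270°, θ2=180°]
t=3 rotate(1, 90) ⇒ [θ0=180°, θ1=0°, θ2=180°]
no other 3-command option fits: unique.

rotate(1, 90), rotate(1, 90), rotate(1, 90)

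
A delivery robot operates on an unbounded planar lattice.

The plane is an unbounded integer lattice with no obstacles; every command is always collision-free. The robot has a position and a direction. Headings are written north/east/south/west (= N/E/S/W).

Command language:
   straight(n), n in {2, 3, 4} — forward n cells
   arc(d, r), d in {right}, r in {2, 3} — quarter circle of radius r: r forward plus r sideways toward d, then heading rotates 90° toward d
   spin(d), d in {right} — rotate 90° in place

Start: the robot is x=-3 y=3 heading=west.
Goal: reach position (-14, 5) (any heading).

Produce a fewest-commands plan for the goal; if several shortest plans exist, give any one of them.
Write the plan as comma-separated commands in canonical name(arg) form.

straight(4), straight(2), straight(3), arc(right, 2)

start: x=-3 y=3 heading=west
1. straight(4) → x=-7 y=3 heading=west
2. straight(2) → x=-9 y=3 heading=west
3. straight(3) → x=-12 y=3 heading=west
4. arc(right, 2) → x=-14 y=5 heading=north
minimal: 4 command(s), checked below 4.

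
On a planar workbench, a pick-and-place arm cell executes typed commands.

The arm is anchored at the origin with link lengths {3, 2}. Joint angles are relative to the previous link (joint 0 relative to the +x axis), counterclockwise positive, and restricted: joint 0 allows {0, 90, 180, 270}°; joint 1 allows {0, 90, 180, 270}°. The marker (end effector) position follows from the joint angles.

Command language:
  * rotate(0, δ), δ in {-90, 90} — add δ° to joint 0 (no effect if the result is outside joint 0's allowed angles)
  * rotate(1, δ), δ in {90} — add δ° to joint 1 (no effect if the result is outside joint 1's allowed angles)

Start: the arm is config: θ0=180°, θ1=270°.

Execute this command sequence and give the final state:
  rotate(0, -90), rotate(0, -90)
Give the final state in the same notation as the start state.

config: θ0=0°, θ1=270°

t0: config: θ0=180°, θ1=270°
step 1 (rotate(0, -90)): config: θ0=90°, θ1=270°
step 2 (rotate(0, -90)): config: θ0=0°, θ1=270°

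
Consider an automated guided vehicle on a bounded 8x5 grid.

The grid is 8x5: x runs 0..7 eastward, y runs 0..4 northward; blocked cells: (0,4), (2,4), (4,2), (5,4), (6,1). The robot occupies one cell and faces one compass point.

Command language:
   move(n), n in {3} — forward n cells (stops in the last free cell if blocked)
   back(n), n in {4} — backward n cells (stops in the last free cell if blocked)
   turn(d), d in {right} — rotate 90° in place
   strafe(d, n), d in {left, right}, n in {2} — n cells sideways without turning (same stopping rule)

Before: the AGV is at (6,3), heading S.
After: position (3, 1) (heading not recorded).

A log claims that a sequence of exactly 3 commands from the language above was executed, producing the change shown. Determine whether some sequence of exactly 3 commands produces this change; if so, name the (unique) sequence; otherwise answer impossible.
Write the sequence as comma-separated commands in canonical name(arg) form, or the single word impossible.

turn(right), move(3), strafe(left, 2)

key: order matters: swapping turn(right) and strafe(left, 2) lands elsewhere
begin: at (6,3), heading S
[1] after turn(right): at (6,3), heading W
[2] after move(3): at (3,3), heading W
[3] after strafe(left, 2): at (3,1), heading W
no rival 3-sequence matches.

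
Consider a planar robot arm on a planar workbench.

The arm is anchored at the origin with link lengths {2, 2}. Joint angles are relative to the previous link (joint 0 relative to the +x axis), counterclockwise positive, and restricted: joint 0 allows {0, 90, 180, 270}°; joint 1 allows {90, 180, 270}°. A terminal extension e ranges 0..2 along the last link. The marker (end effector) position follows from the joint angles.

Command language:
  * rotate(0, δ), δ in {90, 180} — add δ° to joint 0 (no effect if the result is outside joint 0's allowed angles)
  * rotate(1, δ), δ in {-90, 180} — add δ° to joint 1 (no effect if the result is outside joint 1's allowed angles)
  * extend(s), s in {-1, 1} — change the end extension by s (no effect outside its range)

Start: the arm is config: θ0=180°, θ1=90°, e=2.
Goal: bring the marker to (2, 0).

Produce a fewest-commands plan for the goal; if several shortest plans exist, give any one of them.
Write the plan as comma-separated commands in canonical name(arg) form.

begin: config: θ0=180°, θ1=90°, e=2
[1] after rotate(1, 180): config: θ0=180°, θ1=270°, e=2
[2] after rotate(1, -90): config: θ0=180°, θ1=180°, e=2
minimal: 2 command(s), checked below 2.

rotate(1, 180), rotate(1, -90)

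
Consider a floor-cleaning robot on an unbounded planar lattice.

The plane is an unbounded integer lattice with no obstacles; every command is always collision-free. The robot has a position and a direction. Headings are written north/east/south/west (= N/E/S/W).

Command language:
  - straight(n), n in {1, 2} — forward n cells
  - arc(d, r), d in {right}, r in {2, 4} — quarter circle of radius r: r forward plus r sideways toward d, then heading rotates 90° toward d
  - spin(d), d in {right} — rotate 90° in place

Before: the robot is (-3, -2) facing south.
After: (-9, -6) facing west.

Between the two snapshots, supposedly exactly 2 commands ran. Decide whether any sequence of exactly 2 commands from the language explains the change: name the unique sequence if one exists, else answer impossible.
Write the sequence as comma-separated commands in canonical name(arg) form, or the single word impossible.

key: running straight(2) before arc(right, 4) would end elsewhere — order is forced
from: (-3, -2) facing south
[1] after arc(right, 4): (-7, -6) facing west
[2] after straight(2): (-9, -6) facing west
no other 2-command option fits: unique.

arc(right, 4), straight(2)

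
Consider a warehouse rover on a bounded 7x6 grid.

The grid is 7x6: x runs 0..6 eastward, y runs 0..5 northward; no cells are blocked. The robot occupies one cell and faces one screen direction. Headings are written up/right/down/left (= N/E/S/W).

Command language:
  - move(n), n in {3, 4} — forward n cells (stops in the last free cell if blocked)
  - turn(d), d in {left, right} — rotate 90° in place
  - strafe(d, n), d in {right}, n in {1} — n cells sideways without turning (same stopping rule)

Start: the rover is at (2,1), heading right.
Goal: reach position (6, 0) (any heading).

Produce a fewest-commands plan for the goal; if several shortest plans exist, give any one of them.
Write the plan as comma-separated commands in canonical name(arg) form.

move(4), strafe(right, 1)

initial: at (2,1), heading right
[1] after move(4): at (6,1), heading right
[2] after strafe(right, 1): at (6,0), heading right
shorter routes all fall short; 2 is best.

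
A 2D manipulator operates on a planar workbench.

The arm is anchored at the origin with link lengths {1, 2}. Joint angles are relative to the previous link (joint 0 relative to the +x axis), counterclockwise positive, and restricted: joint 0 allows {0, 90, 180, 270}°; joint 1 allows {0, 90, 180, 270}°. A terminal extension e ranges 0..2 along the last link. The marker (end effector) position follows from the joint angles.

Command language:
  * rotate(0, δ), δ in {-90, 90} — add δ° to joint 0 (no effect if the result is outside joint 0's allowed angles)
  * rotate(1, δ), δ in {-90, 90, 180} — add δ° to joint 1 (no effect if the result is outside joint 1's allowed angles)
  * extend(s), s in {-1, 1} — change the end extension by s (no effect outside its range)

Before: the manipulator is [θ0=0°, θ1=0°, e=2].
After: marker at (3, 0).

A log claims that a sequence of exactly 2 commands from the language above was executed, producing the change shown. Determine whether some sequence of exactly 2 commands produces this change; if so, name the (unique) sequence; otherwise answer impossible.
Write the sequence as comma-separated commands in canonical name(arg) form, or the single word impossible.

t0: [θ0=0°, θ1=0°, e=2]
t=1 extend(-1) ⇒ [θ0=0°, θ1=0°, e=1]
t=2 extend(-1) ⇒ [θ0=0°, θ1=0°, e=0]
no rival 2-sequence matches.

extend(-1), extend(-1)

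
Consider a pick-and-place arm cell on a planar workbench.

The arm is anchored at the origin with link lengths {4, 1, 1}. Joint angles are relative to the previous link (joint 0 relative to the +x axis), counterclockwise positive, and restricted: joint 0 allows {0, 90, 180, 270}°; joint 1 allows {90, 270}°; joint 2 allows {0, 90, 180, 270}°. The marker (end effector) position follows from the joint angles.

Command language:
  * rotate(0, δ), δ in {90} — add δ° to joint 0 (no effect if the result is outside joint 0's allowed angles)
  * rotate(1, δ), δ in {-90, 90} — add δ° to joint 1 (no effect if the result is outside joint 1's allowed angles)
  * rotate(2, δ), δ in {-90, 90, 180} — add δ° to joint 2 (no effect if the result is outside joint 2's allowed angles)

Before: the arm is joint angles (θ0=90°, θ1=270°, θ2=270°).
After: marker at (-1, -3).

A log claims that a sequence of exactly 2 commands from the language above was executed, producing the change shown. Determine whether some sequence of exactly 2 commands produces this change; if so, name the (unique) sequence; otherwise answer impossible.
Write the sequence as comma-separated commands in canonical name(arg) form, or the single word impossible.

start: joint angles (θ0=90°, θ1=270°, θ2=270°)
t=1 rotate(0, 90) ⇒ joint angles (θ0=180°, θ1=270°, θ2=270°)
t=2 rotate(0, 90) ⇒ joint angles (θ0=270°, θ1=270°, θ2=270°)
all 36 alternatives checked — unique.

rotate(0, 90), rotate(0, 90)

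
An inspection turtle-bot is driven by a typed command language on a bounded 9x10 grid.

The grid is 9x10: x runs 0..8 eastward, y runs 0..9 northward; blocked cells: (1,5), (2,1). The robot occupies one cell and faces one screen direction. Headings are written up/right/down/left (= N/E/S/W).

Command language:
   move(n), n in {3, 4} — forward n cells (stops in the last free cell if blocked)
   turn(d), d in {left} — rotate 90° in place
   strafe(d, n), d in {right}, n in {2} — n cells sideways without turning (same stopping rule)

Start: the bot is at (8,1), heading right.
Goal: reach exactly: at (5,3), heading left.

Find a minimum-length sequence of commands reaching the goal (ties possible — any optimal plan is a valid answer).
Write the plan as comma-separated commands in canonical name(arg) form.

turn(left), turn(left), strafe(right, 2), move(3)

initial: at (8,1), heading right
t=1 turn(left) ⇒ at (8,1), heading up
t=2 turn(left) ⇒ at (8,1), heading left
t=3 strafe(right, 2) ⇒ at (8,3), heading left
t=4 move(3) ⇒ at (5,3), heading left
minimal: 4 command(s), checked below 4.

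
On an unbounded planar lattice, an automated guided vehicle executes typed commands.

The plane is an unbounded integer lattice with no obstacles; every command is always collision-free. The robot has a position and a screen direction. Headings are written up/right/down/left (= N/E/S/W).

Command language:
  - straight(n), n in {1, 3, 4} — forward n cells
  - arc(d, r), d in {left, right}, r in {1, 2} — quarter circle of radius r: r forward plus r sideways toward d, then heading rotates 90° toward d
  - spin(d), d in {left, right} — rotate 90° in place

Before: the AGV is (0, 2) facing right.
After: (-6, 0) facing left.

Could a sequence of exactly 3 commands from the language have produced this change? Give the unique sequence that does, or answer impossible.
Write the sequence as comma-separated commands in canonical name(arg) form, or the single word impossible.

key: order matters: swapping spin(right) and straight(4) lands elsewhere
initial: (0, 2) facing right
1. spin(right) → (0, 2) facing down
2. arc(right, 2) → (-2, 0) facing left
3. straight(4) → (-6, 0) facing left
uniquely the one of 729 3-step routes that fits.

spin(right), arc(right, 2), straight(4)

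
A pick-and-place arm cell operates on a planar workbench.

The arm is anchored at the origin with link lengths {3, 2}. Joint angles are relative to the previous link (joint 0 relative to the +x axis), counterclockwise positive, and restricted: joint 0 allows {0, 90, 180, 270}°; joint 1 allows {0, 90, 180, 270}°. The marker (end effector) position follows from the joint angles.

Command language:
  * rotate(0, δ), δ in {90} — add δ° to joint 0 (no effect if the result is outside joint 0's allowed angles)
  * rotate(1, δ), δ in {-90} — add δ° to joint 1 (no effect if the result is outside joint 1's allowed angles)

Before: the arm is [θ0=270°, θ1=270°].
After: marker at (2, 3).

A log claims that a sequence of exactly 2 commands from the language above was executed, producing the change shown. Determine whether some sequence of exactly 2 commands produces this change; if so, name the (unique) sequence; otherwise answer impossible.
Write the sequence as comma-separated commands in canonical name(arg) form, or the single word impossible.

t0: [θ0=270°, θ1=270°]
[1] after rotate(0, 90): [θ0=0°, θ1=270°]
[2] after rotate(0, 90): [θ0=90°, θ1=270°]
all 4 alternatives checked — unique.

rotate(0, 90), rotate(0, 90)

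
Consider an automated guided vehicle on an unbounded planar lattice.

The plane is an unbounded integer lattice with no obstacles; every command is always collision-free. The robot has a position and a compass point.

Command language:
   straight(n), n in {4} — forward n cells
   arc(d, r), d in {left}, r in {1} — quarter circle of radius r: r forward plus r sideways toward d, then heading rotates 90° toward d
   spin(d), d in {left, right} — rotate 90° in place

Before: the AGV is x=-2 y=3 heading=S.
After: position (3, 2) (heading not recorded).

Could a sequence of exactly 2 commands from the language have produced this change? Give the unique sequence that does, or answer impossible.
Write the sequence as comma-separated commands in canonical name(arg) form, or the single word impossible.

arc(left, 1), straight(4)

key: running straight(4) before arc(left, 1) would end elsewhere — order is forced
begin: x=-2 y=3 heading=S
1. arc(left, 1) → x=-1 y=2 heading=E
2. straight(4) → x=3 y=2 heading=E
no other 2-command option fits: unique.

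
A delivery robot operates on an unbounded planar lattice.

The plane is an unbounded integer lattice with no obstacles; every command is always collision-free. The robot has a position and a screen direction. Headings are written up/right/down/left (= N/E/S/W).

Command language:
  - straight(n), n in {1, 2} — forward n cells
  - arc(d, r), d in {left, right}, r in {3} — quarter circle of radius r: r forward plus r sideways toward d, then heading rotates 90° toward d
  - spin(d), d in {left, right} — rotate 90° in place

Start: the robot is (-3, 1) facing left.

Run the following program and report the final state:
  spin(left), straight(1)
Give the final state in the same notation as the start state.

(-3, 0) facing down

begin: (-3, 1) facing left
[1] after spin(left): (-3, 1) facing down
[2] after straight(1): (-3, 0) facing down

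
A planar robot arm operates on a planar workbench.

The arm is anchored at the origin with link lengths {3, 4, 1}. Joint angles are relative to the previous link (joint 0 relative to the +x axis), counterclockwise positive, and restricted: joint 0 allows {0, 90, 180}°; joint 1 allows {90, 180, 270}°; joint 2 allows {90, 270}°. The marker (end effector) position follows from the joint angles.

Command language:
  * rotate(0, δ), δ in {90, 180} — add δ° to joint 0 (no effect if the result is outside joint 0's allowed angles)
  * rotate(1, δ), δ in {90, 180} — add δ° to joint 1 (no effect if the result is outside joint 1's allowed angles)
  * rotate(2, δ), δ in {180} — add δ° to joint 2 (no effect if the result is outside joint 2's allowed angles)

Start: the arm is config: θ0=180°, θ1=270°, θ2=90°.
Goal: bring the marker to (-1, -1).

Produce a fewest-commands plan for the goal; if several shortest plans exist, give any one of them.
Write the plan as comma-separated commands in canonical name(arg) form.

rotate(1, 180), rotate(1, 90), rotate(0, 180)

begin: config: θ0=180°, θ1=270°, θ2=90°
[1] after rotate(1, 180): config: θ0=180°, θ1=90°, θ2=90°
[2] after rotate(1, 90): config: θ0=180°, θ1=180°, θ2=90°
[3] after rotate(0, 180): config: θ0=0°, θ1=180°, θ2=90°
minimal: 3 command(s), checked below 3.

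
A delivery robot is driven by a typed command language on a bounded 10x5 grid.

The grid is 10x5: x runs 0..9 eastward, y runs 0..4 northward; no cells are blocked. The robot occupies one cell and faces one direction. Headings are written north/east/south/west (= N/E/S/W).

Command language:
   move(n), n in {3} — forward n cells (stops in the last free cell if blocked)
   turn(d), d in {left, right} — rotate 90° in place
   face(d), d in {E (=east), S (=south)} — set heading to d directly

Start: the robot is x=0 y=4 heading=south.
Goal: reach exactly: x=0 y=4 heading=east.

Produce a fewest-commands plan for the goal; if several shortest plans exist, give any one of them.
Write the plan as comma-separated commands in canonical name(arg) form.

turn(left)

initial: x=0 y=4 heading=south
1. turn(left) → x=0 y=4 heading=east
no 0-step plan works, so 1 is optimal.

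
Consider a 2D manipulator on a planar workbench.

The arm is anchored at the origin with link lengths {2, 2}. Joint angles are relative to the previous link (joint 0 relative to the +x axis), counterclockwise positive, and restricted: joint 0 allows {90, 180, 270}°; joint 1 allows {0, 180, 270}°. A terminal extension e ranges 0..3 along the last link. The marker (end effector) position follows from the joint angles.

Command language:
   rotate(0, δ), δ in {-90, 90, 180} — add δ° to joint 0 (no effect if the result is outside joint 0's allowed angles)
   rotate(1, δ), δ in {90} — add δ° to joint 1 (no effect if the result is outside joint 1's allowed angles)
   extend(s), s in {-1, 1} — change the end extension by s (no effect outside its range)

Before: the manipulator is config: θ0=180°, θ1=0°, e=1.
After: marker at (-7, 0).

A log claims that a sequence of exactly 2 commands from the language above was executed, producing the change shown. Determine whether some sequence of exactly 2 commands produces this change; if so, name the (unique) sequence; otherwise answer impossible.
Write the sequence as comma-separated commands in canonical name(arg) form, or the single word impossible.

extend(1), extend(1)

from: config: θ0=180°, θ1=0°, e=1
t=1 extend(1) ⇒ config: θ0=180°, θ1=0°, e=2
t=2 extend(1) ⇒ config: θ0=180°, θ1=0°, e=3
all 36 alternatives checked — unique.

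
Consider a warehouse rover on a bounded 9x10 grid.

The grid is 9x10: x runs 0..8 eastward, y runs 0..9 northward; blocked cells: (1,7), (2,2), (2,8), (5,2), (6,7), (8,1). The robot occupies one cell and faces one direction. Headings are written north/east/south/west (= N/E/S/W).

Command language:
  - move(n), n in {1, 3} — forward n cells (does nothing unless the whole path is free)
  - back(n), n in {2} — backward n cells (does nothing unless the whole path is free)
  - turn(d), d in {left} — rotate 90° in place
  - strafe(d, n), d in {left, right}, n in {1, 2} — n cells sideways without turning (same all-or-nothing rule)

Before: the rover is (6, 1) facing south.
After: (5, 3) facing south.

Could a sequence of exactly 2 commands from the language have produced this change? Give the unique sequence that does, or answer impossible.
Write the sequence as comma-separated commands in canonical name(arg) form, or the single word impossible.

back(2), strafe(right, 1)

key: heading stays S — no command in the sequence turns
initial: (6, 1) facing south
[1] after back(2): (6, 3) facing south
[2] after strafe(right, 1): (5, 3) facing south
uniquely the one of 64 2-step routes that fits.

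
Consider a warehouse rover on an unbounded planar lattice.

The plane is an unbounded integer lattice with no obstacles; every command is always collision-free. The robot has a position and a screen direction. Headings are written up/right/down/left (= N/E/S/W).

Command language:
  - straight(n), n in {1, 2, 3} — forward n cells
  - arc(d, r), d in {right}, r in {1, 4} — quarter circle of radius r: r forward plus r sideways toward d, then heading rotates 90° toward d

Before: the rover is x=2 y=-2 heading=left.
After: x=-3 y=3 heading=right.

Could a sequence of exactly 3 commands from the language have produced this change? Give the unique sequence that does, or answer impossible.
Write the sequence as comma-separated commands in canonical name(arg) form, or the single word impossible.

straight(2), arc(right, 4), arc(right, 1)

key: order matters: swapping straight(2) and arc(right, 1) lands elsewhere
begin: x=2 y=-2 heading=left
t=1 straight(2) ⇒ x=0 y=-2 heading=left
t=2 arc(right, 4) ⇒ x=-4 y=2 heading=up
t=3 arc(right, 1) ⇒ x=-3 y=3 heading=right
no rival 3-sequence matches.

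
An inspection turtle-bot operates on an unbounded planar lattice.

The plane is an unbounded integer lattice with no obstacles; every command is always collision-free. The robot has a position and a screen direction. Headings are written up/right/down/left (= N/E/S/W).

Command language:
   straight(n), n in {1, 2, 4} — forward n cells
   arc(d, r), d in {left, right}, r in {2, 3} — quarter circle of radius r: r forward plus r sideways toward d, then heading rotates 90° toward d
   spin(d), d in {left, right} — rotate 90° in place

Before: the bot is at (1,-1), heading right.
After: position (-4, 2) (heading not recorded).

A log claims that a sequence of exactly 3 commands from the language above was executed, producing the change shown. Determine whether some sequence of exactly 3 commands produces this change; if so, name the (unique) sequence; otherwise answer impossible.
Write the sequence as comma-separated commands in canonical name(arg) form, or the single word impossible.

spin(left), arc(left, 3), straight(2)

key: running straight(2) before spin(left) would end elsewhere — order is forced
start: at (1,-1), heading right
1. spin(left) → at (1,-1), heading up
2. arc(left, 3) → at (-2,2), heading left
3. straight(2) → at (-4,2), heading left
all 729 alternatives checked — unique.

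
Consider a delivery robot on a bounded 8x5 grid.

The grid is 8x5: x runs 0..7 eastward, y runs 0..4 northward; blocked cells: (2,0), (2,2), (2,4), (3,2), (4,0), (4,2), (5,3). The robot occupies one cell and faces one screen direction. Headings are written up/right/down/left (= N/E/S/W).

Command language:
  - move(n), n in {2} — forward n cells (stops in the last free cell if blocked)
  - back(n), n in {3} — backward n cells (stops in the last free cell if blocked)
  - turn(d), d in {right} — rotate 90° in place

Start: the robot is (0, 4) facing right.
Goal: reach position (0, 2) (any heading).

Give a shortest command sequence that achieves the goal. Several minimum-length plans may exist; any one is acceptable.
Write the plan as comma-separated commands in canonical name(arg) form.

begin: (0, 4) facing right
[1] after turn(right): (0, 4) facing down
[2] after move(2): (0, 2) facing down
no 1-step plan works, so 2 is optimal.

turn(right), move(2)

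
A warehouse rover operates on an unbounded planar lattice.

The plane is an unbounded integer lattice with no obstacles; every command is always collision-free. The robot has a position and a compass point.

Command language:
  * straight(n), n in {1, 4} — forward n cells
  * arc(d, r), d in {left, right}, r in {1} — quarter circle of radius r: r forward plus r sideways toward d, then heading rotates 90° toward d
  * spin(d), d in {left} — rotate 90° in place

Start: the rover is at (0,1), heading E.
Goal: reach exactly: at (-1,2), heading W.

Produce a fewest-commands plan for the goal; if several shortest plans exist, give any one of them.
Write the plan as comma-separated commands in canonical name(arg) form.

spin(left), arc(left, 1)

initial: at (0,1), heading E
step 1 (spin(left)): at (0,1), heading N
step 2 (arc(left, 1)): at (-1,2), heading W
no 1-step plan works, so 2 is optimal.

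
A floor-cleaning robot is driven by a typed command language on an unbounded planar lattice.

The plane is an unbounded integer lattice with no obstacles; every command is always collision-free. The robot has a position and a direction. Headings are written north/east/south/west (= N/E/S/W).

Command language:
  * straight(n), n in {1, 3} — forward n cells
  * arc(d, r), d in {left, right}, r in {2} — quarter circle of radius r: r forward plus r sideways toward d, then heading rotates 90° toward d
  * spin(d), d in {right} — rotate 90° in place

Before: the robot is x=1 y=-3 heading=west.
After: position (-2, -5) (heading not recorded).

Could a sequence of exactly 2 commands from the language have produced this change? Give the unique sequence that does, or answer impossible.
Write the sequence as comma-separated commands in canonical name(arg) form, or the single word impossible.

straight(1), arc(left, 2)

key: order matters: swapping straight(1) and arc(left, 2) lands elsewhere
t0: x=1 y=-3 heading=west
t=1 straight(1) ⇒ x=0 y=-3 heading=west
t=2 arc(left, 2) ⇒ x=-2 y=-5 heading=south
uniquely the one of 25 2-step routes that fits.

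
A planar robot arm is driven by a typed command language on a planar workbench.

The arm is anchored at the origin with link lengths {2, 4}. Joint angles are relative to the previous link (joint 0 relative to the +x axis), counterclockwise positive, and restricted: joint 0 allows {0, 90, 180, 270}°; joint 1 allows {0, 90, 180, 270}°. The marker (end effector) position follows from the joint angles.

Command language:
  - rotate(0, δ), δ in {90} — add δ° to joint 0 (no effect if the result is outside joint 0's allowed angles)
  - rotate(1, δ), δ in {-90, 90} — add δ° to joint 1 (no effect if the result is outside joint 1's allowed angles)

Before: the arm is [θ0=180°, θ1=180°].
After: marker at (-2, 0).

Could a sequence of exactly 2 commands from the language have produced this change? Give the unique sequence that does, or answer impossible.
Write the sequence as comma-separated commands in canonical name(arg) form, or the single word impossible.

begin: [θ0=180°, θ1=180°]
t=1 rotate(0, 90) ⇒ [θ0=270°, θ1=180°]
t=2 rotate(0, 90) ⇒ [θ0=0°, θ1=180°]
no rival 2-sequence matches.

rotate(0, 90), rotate(0, 90)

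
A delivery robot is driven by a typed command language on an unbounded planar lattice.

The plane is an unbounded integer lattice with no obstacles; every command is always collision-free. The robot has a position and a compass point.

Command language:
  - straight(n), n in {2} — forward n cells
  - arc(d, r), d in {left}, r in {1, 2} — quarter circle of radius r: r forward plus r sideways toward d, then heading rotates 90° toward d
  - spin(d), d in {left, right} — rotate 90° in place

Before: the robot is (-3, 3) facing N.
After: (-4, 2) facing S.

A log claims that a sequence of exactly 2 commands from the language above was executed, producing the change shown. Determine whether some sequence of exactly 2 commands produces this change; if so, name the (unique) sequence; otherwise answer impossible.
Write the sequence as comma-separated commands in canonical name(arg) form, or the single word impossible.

spin(left), arc(left, 1)

key: order matters: swapping spin(left) and arc(left, 1) lands elsewhere
t0: (-3, 3) facing N
step 1 (spin(left)): (-3, 3) facing W
step 2 (arc(left, 1)): (-4, 2) facing S
no rival 2-sequence matches.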